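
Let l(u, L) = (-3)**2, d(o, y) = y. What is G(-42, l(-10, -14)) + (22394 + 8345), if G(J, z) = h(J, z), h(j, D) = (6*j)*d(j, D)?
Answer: 28471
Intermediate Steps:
l(u, L) = 9
h(j, D) = 6*D*j (h(j, D) = (6*j)*D = 6*D*j)
G(J, z) = 6*J*z (G(J, z) = 6*z*J = 6*J*z)
G(-42, l(-10, -14)) + (22394 + 8345) = 6*(-42)*9 + (22394 + 8345) = -2268 + 30739 = 28471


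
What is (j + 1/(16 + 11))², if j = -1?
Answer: 676/729 ≈ 0.92730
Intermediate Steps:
(j + 1/(16 + 11))² = (-1 + 1/(16 + 11))² = (-1 + 1/27)² = (-26/27)² = 676/729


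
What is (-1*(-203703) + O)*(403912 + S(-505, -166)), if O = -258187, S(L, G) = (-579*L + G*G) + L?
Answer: -39411437272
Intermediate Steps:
S(L, G) = G**2 - 578*L (S(L, G) = (-579*L + G**2) + L = (G**2 - 579*L) + L = G**2 - 578*L)
(-1*(-203703) + O)*(403912 + S(-505, -166)) = (-1*(-203703) - 258187)*(403912 + ((-166)**2 - 578*(-505))) = (203703 - 258187)*(403912 + (27556 + 291890)) = -54484*(403912 + 319446) = -54484*723358 = -39411437272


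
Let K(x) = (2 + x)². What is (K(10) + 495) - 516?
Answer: 123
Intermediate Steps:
(K(10) + 495) - 516 = ((2 + 10)² + 495) - 516 = (12² + 495) - 516 = (144 + 495) - 516 = 639 - 516 = 123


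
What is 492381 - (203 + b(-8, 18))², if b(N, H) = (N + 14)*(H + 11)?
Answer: 350252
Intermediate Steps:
b(N, H) = (11 + H)*(14 + N) (b(N, H) = (14 + N)*(11 + H) = (11 + H)*(14 + N))
492381 - (203 + b(-8, 18))² = 492381 - (203 + (154 + 11*(-8) + 14*18 + 18*(-8)))² = 492381 - (203 + (154 - 88 + 252 - 144))² = 492381 - (203 + 174)² = 492381 - 1*377² = 492381 - 1*142129 = 492381 - 142129 = 350252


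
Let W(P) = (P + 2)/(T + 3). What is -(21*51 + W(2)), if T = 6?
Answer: -9643/9 ≈ -1071.4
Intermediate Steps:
W(P) = 2/9 + P/9 (W(P) = (P + 2)/(6 + 3) = (2 + P)/9 = (2 + P)*(1/9) = 2/9 + P/9)
-(21*51 + W(2)) = -(21*51 + (2/9 + (1/9)*2)) = -(1071 + (2/9 + 2/9)) = -(1071 + 4/9) = -1*9643/9 = -9643/9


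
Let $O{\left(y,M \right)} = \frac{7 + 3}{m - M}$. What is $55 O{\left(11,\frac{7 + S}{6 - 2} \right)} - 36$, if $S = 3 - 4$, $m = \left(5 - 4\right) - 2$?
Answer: $-256$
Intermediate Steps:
$m = -1$ ($m = \left(5 - 4\right) - 2 = 1 - 2 = -1$)
$S = -1$
$O{\left(y,M \right)} = \frac{10}{-1 - M}$ ($O{\left(y,M \right)} = \frac{7 + 3}{-1 - M} = \frac{10}{-1 - M}$)
$55 O{\left(11,\frac{7 + S}{6 - 2} \right)} - 36 = 55 \left(- \frac{10}{1 + \frac{7 - 1}{6 - 2}}\right) - 36 = 55 \left(- \frac{10}{1 + \frac{6}{4}}\right) - 36 = 55 \left(- \frac{10}{1 + 6 \cdot \frac{1}{4}}\right) - 36 = 55 \left(- \frac{10}{1 + \frac{3}{2}}\right) - 36 = 55 \left(- \frac{10}{\frac{5}{2}}\right) - 36 = 55 \left(\left(-10\right) \frac{2}{5}\right) - 36 = 55 \left(-4\right) - 36 = -220 - 36 = -256$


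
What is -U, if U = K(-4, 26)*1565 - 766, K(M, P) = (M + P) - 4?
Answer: -27404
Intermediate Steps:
K(M, P) = -4 + M + P
U = 27404 (U = (-4 - 4 + 26)*1565 - 766 = 18*1565 - 766 = 28170 - 766 = 27404)
-U = -1*27404 = -27404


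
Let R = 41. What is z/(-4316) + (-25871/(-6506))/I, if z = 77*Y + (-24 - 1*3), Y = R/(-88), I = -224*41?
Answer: 22226777/1572474176 ≈ 0.014135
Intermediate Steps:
I = -9184
Y = -41/88 (Y = 41/(-88) = 41*(-1/88) = -41/88 ≈ -0.46591)
z = -503/8 (z = 77*(-41/88) + (-24 - 1*3) = -287/8 + (-24 - 3) = -287/8 - 27 = -503/8 ≈ -62.875)
z/(-4316) + (-25871/(-6506))/I = -503/8/(-4316) - 25871/(-6506)/(-9184) = -503/8*(-1/4316) - 25871*(-1/6506)*(-1/9184) = 503/34528 + (25871/6506)*(-1/9184) = 503/34528 - 631/1457344 = 22226777/1572474176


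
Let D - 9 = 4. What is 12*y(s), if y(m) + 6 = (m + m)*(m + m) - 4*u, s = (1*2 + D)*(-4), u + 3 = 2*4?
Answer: 172488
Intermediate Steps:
u = 5 (u = -3 + 2*4 = -3 + 8 = 5)
D = 13 (D = 9 + 4 = 13)
s = -60 (s = (1*2 + 13)*(-4) = (2 + 13)*(-4) = 15*(-4) = -60)
y(m) = -26 + 4*m² (y(m) = -6 + ((m + m)*(m + m) - 4*5) = -6 + ((2*m)*(2*m) - 20) = -6 + (4*m² - 20) = -6 + (-20 + 4*m²) = -26 + 4*m²)
12*y(s) = 12*(-26 + 4*(-60)²) = 12*(-26 + 4*3600) = 12*(-26 + 14400) = 12*14374 = 172488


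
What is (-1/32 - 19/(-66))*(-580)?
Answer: -39295/264 ≈ -148.84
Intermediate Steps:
(-1/32 - 19/(-66))*(-580) = (-1*1/32 - 19*(-1/66))*(-580) = (-1/32 + 19/66)*(-580) = (271/1056)*(-580) = -39295/264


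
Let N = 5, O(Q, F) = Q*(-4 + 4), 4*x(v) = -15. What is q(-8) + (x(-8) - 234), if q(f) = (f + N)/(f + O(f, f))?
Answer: -1899/8 ≈ -237.38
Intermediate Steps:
x(v) = -15/4 (x(v) = (¼)*(-15) = -15/4)
O(Q, F) = 0 (O(Q, F) = Q*0 = 0)
q(f) = (5 + f)/f (q(f) = (f + 5)/(f + 0) = (5 + f)/f)
q(-8) + (x(-8) - 234) = (5 - 8)/(-8) + (-15/4 - 234) = -⅛*(-3) - 951/4 = 3/8 - 951/4 = -1899/8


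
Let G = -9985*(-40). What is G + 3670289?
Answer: 4069689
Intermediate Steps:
G = 399400
G + 3670289 = 399400 + 3670289 = 4069689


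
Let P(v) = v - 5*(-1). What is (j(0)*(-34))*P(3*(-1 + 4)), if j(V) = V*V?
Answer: 0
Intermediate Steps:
j(V) = V²
P(v) = 5 + v (P(v) = v + 5 = 5 + v)
(j(0)*(-34))*P(3*(-1 + 4)) = (0²*(-34))*(5 + 3*(-1 + 4)) = (0*(-34))*(5 + 3*3) = 0*(5 + 9) = 0*14 = 0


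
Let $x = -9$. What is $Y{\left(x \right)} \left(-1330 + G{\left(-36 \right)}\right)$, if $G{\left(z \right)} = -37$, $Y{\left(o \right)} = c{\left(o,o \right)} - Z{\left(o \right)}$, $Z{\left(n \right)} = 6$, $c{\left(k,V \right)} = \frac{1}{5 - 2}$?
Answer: $\frac{23239}{3} \approx 7746.3$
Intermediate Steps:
$c{\left(k,V \right)} = \frac{1}{3}$
$Y{\left(o \right)} = - \frac{17}{3}$ ($Y{\left(o \right)} = \frac{1}{3} - 6 = - \frac{17}{3}$)
$Y{\left(x \right)} \left(-1330 + G{\left(-36 \right)}\right) = - \frac{17 \left(-1330 - 37\right)}{3} = \left(- \frac{17}{3}\right) \left(-1367\right) = \frac{23239}{3}$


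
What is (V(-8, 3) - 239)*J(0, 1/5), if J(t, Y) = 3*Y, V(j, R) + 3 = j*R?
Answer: -798/5 ≈ -159.60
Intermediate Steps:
V(j, R) = -3 + R*j (V(j, R) = -3 + j*R = -3 + R*j)
(V(-8, 3) - 239)*J(0, 1/5) = ((-3 + 3*(-8)) - 239)*(3*(1/5)) = ((-3 - 24) - 239)*(3*(1*(1/5))) = (-27 - 239)*(3*(1/5)) = -266*3/5 = -798/5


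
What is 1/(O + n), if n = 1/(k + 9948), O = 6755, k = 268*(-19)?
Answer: 4856/32802281 ≈ 0.00014804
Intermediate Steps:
k = -5092
n = 1/4856 (n = 1/(-5092 + 9948) = 1/4856 ≈ 0.00020593)
1/(O + n) = 1/(6755 + 1/4856) = 1/(32802281/4856) = 4856/32802281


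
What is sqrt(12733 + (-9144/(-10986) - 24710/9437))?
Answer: 3*sqrt(422349422476038907)/17279147 ≈ 112.83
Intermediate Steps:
sqrt(12733 + (-9144/(-10986) - 24710/9437)) = sqrt(12733 + (-9144*(-1/10986) - 24710*1/9437)) = sqrt(12733 + (1524/1831 - 24710/9437)) = sqrt(12733 - 30862022/17279147) = sqrt(219984516729/17279147) = 3*sqrt(422349422476038907)/17279147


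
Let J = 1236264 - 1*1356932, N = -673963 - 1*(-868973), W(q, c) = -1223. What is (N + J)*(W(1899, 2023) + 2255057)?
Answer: 167554527228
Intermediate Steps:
N = 195010 (N = -673963 + 868973 = 195010)
J = -120668 (J = 1236264 - 1356932 = -120668)
(N + J)*(W(1899, 2023) + 2255057) = (195010 - 120668)*(-1223 + 2255057) = 74342*2253834 = 167554527228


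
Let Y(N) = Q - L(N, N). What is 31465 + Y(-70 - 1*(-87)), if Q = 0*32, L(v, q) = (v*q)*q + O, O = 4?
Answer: 26548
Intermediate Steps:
L(v, q) = 4 + v*q² (L(v, q) = (v*q)*q + 4 = (q*v)*q + 4 = v*q² + 4 = 4 + v*q²)
Q = 0
Y(N) = -4 - N³ (Y(N) = 0 - (4 + N*N²) = 0 - (4 + N³) = 0 + (-4 - N³) = -4 - N³)
31465 + Y(-70 - 1*(-87)) = 31465 + (-4 - (-70 - 1*(-87))³) = 31465 + (-4 - (-70 + 87)³) = 31465 + (-4 - 1*17³) = 31465 + (-4 - 1*4913) = 31465 + (-4 - 4913) = 31465 - 4917 = 26548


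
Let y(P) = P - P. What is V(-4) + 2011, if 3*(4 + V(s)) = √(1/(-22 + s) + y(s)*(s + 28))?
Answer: 2007 + I*√26/78 ≈ 2007.0 + 0.065372*I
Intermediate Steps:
y(P) = 0
V(s) = -4 + √(1/(-22 + s))/3 (V(s) = -4 + √(1/(-22 + s) + 0*(s + 28))/3 = -4 + √(1/(-22 + s) + 0*(28 + s))/3 = -4 + √(1/(-22 + s) + 0)/3 = -4 + √(1/(-22 + s))/3)
V(-4) + 2011 = (-4 + √(1/(-22 - 4))/3) + 2011 = (-4 + √(1/(-26))/3) + 2011 = (-4 + √(-1/26)/3) + 2011 = (-4 + (I*√26/26)/3) + 2011 = (-4 + I*√26/78) + 2011 = 2007 + I*√26/78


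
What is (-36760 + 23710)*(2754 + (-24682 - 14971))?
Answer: 481531950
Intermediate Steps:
(-36760 + 23710)*(2754 + (-24682 - 14971)) = -13050*(2754 - 39653) = -13050*(-36899) = 481531950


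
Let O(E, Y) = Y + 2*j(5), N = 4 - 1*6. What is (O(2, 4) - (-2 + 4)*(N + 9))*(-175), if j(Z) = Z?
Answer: 0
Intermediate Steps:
N = -2 (N = 4 - 6 = -2)
O(E, Y) = 10 + Y (O(E, Y) = Y + 2*5 = Y + 10 = 10 + Y)
(O(2, 4) - (-2 + 4)*(N + 9))*(-175) = ((10 + 4) - (-2 + 4)*(-2 + 9))*(-175) = (14 - 2*7)*(-175) = (14 - 1*14)*(-175) = (14 - 14)*(-175) = 0*(-175) = 0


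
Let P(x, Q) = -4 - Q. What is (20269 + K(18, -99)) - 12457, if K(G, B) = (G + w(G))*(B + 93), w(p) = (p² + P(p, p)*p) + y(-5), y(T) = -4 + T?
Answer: 8190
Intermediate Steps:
w(p) = -9 + p² + p*(-4 - p) (w(p) = (p² + (-4 - p)*p) + (-4 - 5) = (p² + p*(-4 - p)) - 9 = -9 + p² + p*(-4 - p))
K(G, B) = (-9 - 3*G)*(93 + B) (K(G, B) = (G + (-9 - 4*G))*(B + 93) = (-9 - 3*G)*(93 + B))
(20269 + K(18, -99)) - 12457 = (20269 + (-837 - 279*18 - 9*(-99) - 3*(-99)*18)) - 12457 = (20269 + (-837 - 5022 + 891 + 5346)) - 12457 = (20269 + 378) - 12457 = 20647 - 12457 = 8190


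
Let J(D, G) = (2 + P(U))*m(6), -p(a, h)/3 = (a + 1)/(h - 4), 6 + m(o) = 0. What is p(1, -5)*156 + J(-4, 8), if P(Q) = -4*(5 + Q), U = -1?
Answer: 188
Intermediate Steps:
m(o) = -6 (m(o) = -6 + 0 = -6)
P(Q) = -20 - 4*Q
p(a, h) = -3*(1 + a)/(-4 + h) (p(a, h) = -3*(a + 1)/(h - 4) = -3*(1 + a)/(-4 + h))
J(D, G) = 84 (J(D, G) = (2 + (-20 - 4*(-1)))*(-6) = (2 + (-20 + 4))*(-6) = (2 - 16)*(-6) = -14*(-6) = 84)
p(1, -5)*156 + J(-4, 8) = (3*(-1 - 1*1)/(-4 - 5))*156 + 84 = (3*(-1 - 1)/(-9))*156 + 84 = (3*(-⅑)*(-2))*156 + 84 = (⅔)*156 + 84 = 104 + 84 = 188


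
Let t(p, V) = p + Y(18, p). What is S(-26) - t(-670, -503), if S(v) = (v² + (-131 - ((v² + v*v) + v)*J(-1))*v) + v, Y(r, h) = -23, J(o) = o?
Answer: -29727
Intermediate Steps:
t(p, V) = -23 + p (t(p, V) = p - 23 = -23 + p)
S(v) = v + v² + v*(-131 + v + 2*v²) (S(v) = (v² + (-131 - ((v² + v*v) + v)*(-1))*v) + v = (v² + (-131 - ((v² + v²) + v)*(-1))*v) + v = (v² + (-131 - (2*v² + v)*(-1))*v) + v = (v² + (-131 - (v + 2*v²)*(-1))*v) + v = (v² + (-131 - (-v - 2*v²))*v) + v = (v² + (-131 + (v + 2*v²))*v) + v = (v² + (-131 + v + 2*v²)*v) + v = (v² + v*(-131 + v + 2*v²)) + v = v + v² + v*(-131 + v + 2*v²))
S(-26) - t(-670, -503) = 2*(-26)*(-65 - 26 + (-26)²) - (-23 - 670) = 2*(-26)*(-65 - 26 + 676) - 1*(-693) = 2*(-26)*585 + 693 = -30420 + 693 = -29727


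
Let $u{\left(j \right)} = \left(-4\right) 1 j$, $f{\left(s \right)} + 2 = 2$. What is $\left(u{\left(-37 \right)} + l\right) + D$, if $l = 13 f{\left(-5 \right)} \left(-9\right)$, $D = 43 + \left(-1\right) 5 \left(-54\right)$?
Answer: $461$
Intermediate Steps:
$f{\left(s \right)} = 0$ ($f{\left(s \right)} = -2 + 2 = 0$)
$D = 313$ ($D = 43 - -270 = 43 + 270 = 313$)
$l = 0$ ($l = 13 \cdot 0 \left(-9\right) = 0 \left(-9\right) = 0$)
$u{\left(j \right)} = - 4 j$
$\left(u{\left(-37 \right)} + l\right) + D = \left(\left(-4\right) \left(-37\right) + 0\right) + 313 = \left(148 + 0\right) + 313 = 148 + 313 = 461$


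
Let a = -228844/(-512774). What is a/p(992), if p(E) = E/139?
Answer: 7952329/127167952 ≈ 0.062534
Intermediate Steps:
p(E) = E/139 (p(E) = E*(1/139) = E/139)
a = 114422/256387 (a = -228844*(-1/512774) = 114422/256387 ≈ 0.44629)
a/p(992) = 114422/(256387*(((1/139)*992))) = 114422/(256387*(992/139)) = (114422/256387)*(139/992) = 7952329/127167952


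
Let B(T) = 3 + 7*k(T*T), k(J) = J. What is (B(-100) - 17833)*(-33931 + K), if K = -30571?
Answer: -3365069340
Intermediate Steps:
B(T) = 3 + 7*T**2 (B(T) = 3 + 7*(T*T) = 3 + 7*T**2)
(B(-100) - 17833)*(-33931 + K) = ((3 + 7*(-100)**2) - 17833)*(-33931 - 30571) = ((3 + 7*10000) - 17833)*(-64502) = ((3 + 70000) - 17833)*(-64502) = (70003 - 17833)*(-64502) = 52170*(-64502) = -3365069340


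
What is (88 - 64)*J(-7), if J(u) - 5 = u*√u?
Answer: 120 - 168*I*√7 ≈ 120.0 - 444.49*I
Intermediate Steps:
J(u) = 5 + u^(3/2) (J(u) = 5 + u*√u = 5 + u^(3/2))
(88 - 64)*J(-7) = (88 - 64)*(5 + (-7)^(3/2)) = 24*(5 - 7*I*√7) = 120 - 168*I*√7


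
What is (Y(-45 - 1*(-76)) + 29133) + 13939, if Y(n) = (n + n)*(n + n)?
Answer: 46916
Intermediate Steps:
Y(n) = 4*n² (Y(n) = (2*n)*(2*n) = 4*n²)
(Y(-45 - 1*(-76)) + 29133) + 13939 = (4*(-45 - 1*(-76))² + 29133) + 13939 = (4*(-45 + 76)² + 29133) + 13939 = (4*31² + 29133) + 13939 = (4*961 + 29133) + 13939 = (3844 + 29133) + 13939 = 32977 + 13939 = 46916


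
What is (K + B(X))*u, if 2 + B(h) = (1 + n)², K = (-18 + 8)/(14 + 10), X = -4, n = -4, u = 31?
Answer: 2449/12 ≈ 204.08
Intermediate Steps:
K = -5/12 (K = -10/24 = -10*1/24 = -5/12 ≈ -0.41667)
B(h) = 7 (B(h) = -2 + (1 - 4)² = -2 + (-3)² = -2 + 9 = 7)
(K + B(X))*u = (-5/12 + 7)*31 = (79/12)*31 = 2449/12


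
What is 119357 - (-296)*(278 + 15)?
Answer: 206085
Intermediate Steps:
119357 - (-296)*(278 + 15) = 119357 - (-296)*293 = 119357 - 1*(-86728) = 119357 + 86728 = 206085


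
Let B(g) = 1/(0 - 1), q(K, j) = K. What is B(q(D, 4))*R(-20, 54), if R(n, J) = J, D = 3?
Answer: -54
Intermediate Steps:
B(g) = -1 (B(g) = 1/(-1) = -1)
B(q(D, 4))*R(-20, 54) = -1*54 = -54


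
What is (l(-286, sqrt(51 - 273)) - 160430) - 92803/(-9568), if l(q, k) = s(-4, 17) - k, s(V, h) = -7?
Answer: -1534968413/9568 - I*sqrt(222) ≈ -1.6043e+5 - 14.9*I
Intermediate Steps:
l(q, k) = -7 - k
(l(-286, sqrt(51 - 273)) - 160430) - 92803/(-9568) = ((-7 - sqrt(51 - 273)) - 160430) - 92803/(-9568) = ((-7 - sqrt(-222)) - 160430) - 92803*(-1/9568) = ((-7 - I*sqrt(222)) - 160430) + 92803/9568 = (-160437 - I*sqrt(222)) + 92803/9568 = -1534968413/9568 - I*sqrt(222)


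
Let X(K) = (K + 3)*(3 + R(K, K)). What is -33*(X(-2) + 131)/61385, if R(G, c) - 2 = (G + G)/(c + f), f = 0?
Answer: -4554/61385 ≈ -0.074188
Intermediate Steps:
R(G, c) = 2 + 2*G/c (R(G, c) = 2 + (G + G)/(c + 0) = 2 + (2*G)/c = 2 + 2*G/c)
X(K) = 21 + 7*K (X(K) = (K + 3)*(3 + (2 + 2*K/K)) = (3 + K)*(3 + (2 + 2)) = (3 + K)*(3 + 4) = (3 + K)*7 = 21 + 7*K)
-33*(X(-2) + 131)/61385 = -33*((21 + 7*(-2)) + 131)/61385 = -33*((21 - 14) + 131)*(1/61385) = -33*(7 + 131)*(1/61385) = -33*138*(1/61385) = -4554*1/61385 = -4554/61385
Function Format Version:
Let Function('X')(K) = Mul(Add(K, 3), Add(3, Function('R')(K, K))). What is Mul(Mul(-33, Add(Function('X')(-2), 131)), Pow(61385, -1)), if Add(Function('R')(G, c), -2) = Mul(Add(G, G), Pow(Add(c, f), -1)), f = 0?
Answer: Rational(-4554, 61385) ≈ -0.074188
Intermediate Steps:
Function('R')(G, c) = Add(2, Mul(2, G, Pow(c, -1))) (Function('R')(G, c) = Add(2, Mul(Add(G, G), Pow(Add(c, 0), -1))) = Add(2, Mul(Mul(2, G), Pow(c, -1))) = Add(2, Mul(2, G, Pow(c, -1))))
Function('X')(K) = Add(21, Mul(7, K)) (Function('X')(K) = Mul(Add(K, 3), Add(3, Add(2, Mul(2, K, Pow(K, -1))))) = Mul(Add(3, K), Add(3, Add(2, 2))) = Mul(Add(3, K), Add(3, 4)) = Mul(Add(3, K), 7) = Add(21, Mul(7, K)))
Mul(Mul(-33, Add(Function('X')(-2), 131)), Pow(61385, -1)) = Mul(Mul(-33, Add(Add(21, Mul(7, -2)), 131)), Pow(61385, -1)) = Mul(Mul(-33, Add(Add(21, -14), 131)), Rational(1, 61385)) = Mul(Mul(-33, Add(7, 131)), Rational(1, 61385)) = Mul(Mul(-33, 138), Rational(1, 61385)) = Mul(-4554, Rational(1, 61385)) = Rational(-4554, 61385)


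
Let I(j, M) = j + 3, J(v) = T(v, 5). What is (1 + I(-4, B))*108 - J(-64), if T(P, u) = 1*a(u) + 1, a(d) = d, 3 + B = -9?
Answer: -6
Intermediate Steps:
B = -12 (B = -3 - 9 = -12)
T(P, u) = 1 + u (T(P, u) = 1*u + 1 = u + 1 = 1 + u)
J(v) = 6 (J(v) = 1 + 5 = 6)
I(j, M) = 3 + j
(1 + I(-4, B))*108 - J(-64) = (1 + (3 - 4))*108 - 1*6 = (1 - 1)*108 - 6 = 0*108 - 6 = 0 - 6 = -6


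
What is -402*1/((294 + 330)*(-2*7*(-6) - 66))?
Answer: -67/1872 ≈ -0.035791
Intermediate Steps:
-402*1/((294 + 330)*(-2*7*(-6) - 66)) = -402*1/(624*(-14*(-6) - 66)) = -402*1/(624*(84 - 66)) = -402/(624*18) = -402/11232 = -402*1/11232 = -67/1872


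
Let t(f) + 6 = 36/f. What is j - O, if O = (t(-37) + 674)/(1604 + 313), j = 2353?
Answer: 166871257/70929 ≈ 2352.7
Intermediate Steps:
t(f) = -6 + 36/f
O = 24680/70929 (O = ((-6 + 36/(-37)) + 674)/(1604 + 313) = ((-6 + 36*(-1/37)) + 674)/1917 = ((-6 - 36/37) + 674)*(1/1917) = (-258/37 + 674)*(1/1917) = (24680/37)*(1/1917) = 24680/70929 ≈ 0.34795)
j - O = 2353 - 1*24680/70929 = 2353 - 24680/70929 = 166871257/70929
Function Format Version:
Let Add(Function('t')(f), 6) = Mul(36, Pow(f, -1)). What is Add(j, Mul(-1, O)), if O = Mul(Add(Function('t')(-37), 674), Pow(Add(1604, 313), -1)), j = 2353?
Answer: Rational(166871257, 70929) ≈ 2352.7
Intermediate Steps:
Function('t')(f) = Add(-6, Mul(36, Pow(f, -1)))
O = Rational(24680, 70929) (O = Mul(Add(Add(-6, Mul(36, Pow(-37, -1))), 674), Pow(Add(1604, 313), -1)) = Mul(Add(Add(-6, Mul(36, Rational(-1, 37))), 674), Pow(1917, -1)) = Mul(Add(Add(-6, Rational(-36, 37)), 674), Rational(1, 1917)) = Mul(Add(Rational(-258, 37), 674), Rational(1, 1917)) = Mul(Rational(24680, 37), Rational(1, 1917)) = Rational(24680, 70929) ≈ 0.34795)
Add(j, Mul(-1, O)) = Add(2353, Mul(-1, Rational(24680, 70929))) = Add(2353, Rational(-24680, 70929)) = Rational(166871257, 70929)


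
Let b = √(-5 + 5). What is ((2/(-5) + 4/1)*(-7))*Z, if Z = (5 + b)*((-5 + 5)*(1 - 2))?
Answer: 0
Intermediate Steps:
b = 0 (b = √0 = 0)
Z = 0 (Z = (5 + 0)*((-5 + 5)*(1 - 2)) = 5*(0*(-1)) = 5*0 = 0)
((2/(-5) + 4/1)*(-7))*Z = ((2/(-5) + 4/1)*(-7))*0 = ((2*(-⅕) + 4*1)*(-7))*0 = ((-⅖ + 4)*(-7))*0 = ((18/5)*(-7))*0 = -126/5*0 = 0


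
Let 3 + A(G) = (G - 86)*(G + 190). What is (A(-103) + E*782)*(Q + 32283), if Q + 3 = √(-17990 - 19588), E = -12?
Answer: -833792400 - 25830*I*√37578 ≈ -8.3379e+8 - 5.0072e+6*I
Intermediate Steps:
Q = -3 + I*√37578 (Q = -3 + √(-17990 - 19588) = -3 + √(-37578) = -3 + I*√37578 ≈ -3.0 + 193.85*I)
A(G) = -3 + (-86 + G)*(190 + G) (A(G) = -3 + (G - 86)*(G + 190) = -3 + (-86 + G)*(190 + G))
(A(-103) + E*782)*(Q + 32283) = ((-16343 + (-103)² + 104*(-103)) - 12*782)*((-3 + I*√37578) + 32283) = ((-16343 + 10609 - 10712) - 9384)*(32280 + I*√37578) = (-16446 - 9384)*(32280 + I*√37578) = -25830*(32280 + I*√37578) = -833792400 - 25830*I*√37578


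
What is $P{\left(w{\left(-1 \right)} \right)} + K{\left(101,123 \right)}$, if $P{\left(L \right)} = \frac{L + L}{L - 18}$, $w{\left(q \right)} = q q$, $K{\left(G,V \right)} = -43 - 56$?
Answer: $- \frac{1685}{17} \approx -99.118$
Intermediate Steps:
$K{\left(G,V \right)} = -99$ ($K{\left(G,V \right)} = -43 - 56 = -99$)
$w{\left(q \right)} = q^{2}$
$P{\left(L \right)} = \frac{2 L}{-18 + L}$
$P{\left(w{\left(-1 \right)} \right)} + K{\left(101,123 \right)} = \frac{2 \left(-1\right)^{2}}{-18 + \left(-1\right)^{2}} - 99 = 2 \cdot 1 \frac{1}{-18 + 1} - 99 = 2 \cdot 1 \frac{1}{-17} - 99 = 2 \cdot 1 \left(- \frac{1}{17}\right) - 99 = - \frac{2}{17} - 99 = - \frac{1685}{17}$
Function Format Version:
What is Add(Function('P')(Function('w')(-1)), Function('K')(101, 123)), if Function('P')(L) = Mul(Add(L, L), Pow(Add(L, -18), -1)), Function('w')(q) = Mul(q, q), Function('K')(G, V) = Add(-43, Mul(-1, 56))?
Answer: Rational(-1685, 17) ≈ -99.118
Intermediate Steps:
Function('K')(G, V) = -99 (Function('K')(G, V) = Add(-43, -56) = -99)
Function('w')(q) = Pow(q, 2)
Function('P')(L) = Mul(2, L, Pow(Add(-18, L), -1)) (Function('P')(L) = Mul(Mul(2, L), Pow(Add(-18, L), -1)) = Mul(2, L, Pow(Add(-18, L), -1)))
Add(Function('P')(Function('w')(-1)), Function('K')(101, 123)) = Add(Mul(2, Pow(-1, 2), Pow(Add(-18, Pow(-1, 2)), -1)), -99) = Add(Mul(2, 1, Pow(Add(-18, 1), -1)), -99) = Add(Mul(2, 1, Pow(-17, -1)), -99) = Add(Mul(2, 1, Rational(-1, 17)), -99) = Add(Rational(-2, 17), -99) = Rational(-1685, 17)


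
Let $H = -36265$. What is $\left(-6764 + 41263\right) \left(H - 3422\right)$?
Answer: $-1369161813$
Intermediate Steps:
$\left(-6764 + 41263\right) \left(H - 3422\right) = \left(-6764 + 41263\right) \left(-36265 - 3422\right) = 34499 \left(-39687\right) = -1369161813$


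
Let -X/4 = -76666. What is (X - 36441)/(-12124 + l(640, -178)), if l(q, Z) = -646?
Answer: -270223/12770 ≈ -21.161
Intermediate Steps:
X = 306664 (X = -4*(-76666) = 306664)
(X - 36441)/(-12124 + l(640, -178)) = (306664 - 36441)/(-12124 - 646) = 270223/(-12770) = 270223*(-1/12770) = -270223/12770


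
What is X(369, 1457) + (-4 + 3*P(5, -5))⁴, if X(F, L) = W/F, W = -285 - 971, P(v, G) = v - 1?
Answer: 1510168/369 ≈ 4092.6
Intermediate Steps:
P(v, G) = -1 + v
W = -1256
X(F, L) = -1256/F
X(369, 1457) + (-4 + 3*P(5, -5))⁴ = -1256/369 + (-4 + 3*(-1 + 5))⁴ = -1256*1/369 + (-4 + 3*4)⁴ = -1256/369 + (-4 + 12)⁴ = -1256/369 + 8⁴ = -1256/369 + 4096 = 1510168/369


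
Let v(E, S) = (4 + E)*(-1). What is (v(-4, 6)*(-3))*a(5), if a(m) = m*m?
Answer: 0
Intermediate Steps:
a(m) = m**2
v(E, S) = -4 - E
(v(-4, 6)*(-3))*a(5) = ((-4 - 1*(-4))*(-3))*5**2 = ((-4 + 4)*(-3))*25 = (0*(-3))*25 = 0*25 = 0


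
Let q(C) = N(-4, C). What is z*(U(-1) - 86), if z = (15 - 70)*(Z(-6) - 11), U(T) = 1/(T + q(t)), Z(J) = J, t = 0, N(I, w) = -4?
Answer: -80597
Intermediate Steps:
q(C) = -4
U(T) = 1/(-4 + T) (U(T) = 1/(T - 4) = 1/(-4 + T))
z = 935 (z = (15 - 70)*(-6 - 11) = -55*(-17) = 935)
z*(U(-1) - 86) = 935*(1/(-4 - 1) - 86) = 935*(1/(-5) - 86) = 935*(-⅕ - 86) = 935*(-431/5) = -80597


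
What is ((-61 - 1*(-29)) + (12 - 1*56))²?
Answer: 5776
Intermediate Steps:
((-61 - 1*(-29)) + (12 - 1*56))² = ((-61 + 29) + (12 - 56))² = (-32 - 44)² = (-76)² = 5776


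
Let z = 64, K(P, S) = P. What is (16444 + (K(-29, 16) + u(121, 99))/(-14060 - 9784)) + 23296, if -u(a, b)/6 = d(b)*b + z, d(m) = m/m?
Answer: 947561567/23844 ≈ 39740.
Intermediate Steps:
d(m) = 1
u(a, b) = -384 - 6*b (u(a, b) = -6*(1*b + 64) = -6*(b + 64) = -6*(64 + b) = -384 - 6*b)
(16444 + (K(-29, 16) + u(121, 99))/(-14060 - 9784)) + 23296 = (16444 + (-29 + (-384 - 6*99))/(-14060 - 9784)) + 23296 = (16444 + (-29 + (-384 - 594))/(-23844)) + 23296 = (16444 + (-29 - 978)*(-1/23844)) + 23296 = (16444 - 1007*(-1/23844)) + 23296 = (16444 + 1007/23844) + 23296 = 392091743/23844 + 23296 = 947561567/23844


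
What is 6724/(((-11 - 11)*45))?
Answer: -3362/495 ≈ -6.7919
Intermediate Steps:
6724/(((-11 - 11)*45)) = 6724/((-22*45)) = 6724/(-990) = 6724*(-1/990) = -3362/495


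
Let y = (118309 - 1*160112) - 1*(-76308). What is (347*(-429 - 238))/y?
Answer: -231449/34505 ≈ -6.7077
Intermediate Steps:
y = 34505 (y = (118309 - 160112) + 76308 = -41803 + 76308 = 34505)
(347*(-429 - 238))/y = (347*(-429 - 238))/34505 = (347*(-667))*(1/34505) = -231449*1/34505 = -231449/34505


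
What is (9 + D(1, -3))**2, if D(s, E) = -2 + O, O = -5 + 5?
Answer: 49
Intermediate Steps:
O = 0
D(s, E) = -2 (D(s, E) = -2 + 0 = -2)
(9 + D(1, -3))**2 = (9 - 2)**2 = 7**2 = 49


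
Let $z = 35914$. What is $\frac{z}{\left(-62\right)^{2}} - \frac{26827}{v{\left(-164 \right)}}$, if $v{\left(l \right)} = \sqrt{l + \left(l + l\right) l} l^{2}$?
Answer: $\frac{17957}{1922} - \frac{26827 \sqrt{13407}}{721189344} \approx 9.3386$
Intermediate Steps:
$v{\left(l \right)} = l^{2} \sqrt{l + 2 l^{2}}$ ($v{\left(l \right)} = \sqrt{l + 2 l l} l^{2} = \sqrt{l + 2 l^{2}} l^{2} = l^{2} \sqrt{l + 2 l^{2}}$)
$\frac{z}{\left(-62\right)^{2}} - \frac{26827}{v{\left(-164 \right)}} = \frac{35914}{\left(-62\right)^{2}} - \frac{26827}{\left(-164\right)^{2} \sqrt{- 164 \left(1 + 2 \left(-164\right)\right)}} = \frac{35914}{3844} - \frac{26827}{26896 \sqrt{- 164 \left(1 - 328\right)}} = 35914 \cdot \frac{1}{3844} - \frac{26827}{26896 \sqrt{\left(-164\right) \left(-327\right)}} = \frac{17957}{1922} - \frac{26827}{26896 \sqrt{53628}} = \frac{17957}{1922} - \frac{26827}{26896 \cdot 2 \sqrt{13407}} = \frac{17957}{1922} - \frac{26827}{53792 \sqrt{13407}} = \frac{17957}{1922} - 26827 \frac{\sqrt{13407}}{721189344} = \frac{17957}{1922} - \frac{26827 \sqrt{13407}}{721189344}$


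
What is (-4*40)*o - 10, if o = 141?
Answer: -22570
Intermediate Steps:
(-4*40)*o - 10 = -4*40*141 - 10 = -160*141 - 10 = -22560 - 10 = -22570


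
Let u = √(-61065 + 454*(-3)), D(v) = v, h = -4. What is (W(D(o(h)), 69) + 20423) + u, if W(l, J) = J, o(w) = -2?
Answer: 20492 + I*√62427 ≈ 20492.0 + 249.85*I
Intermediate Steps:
u = I*√62427 (u = √(-61065 - 1362) = √(-62427) = I*√62427 ≈ 249.85*I)
(W(D(o(h)), 69) + 20423) + u = (69 + 20423) + I*√62427 = 20492 + I*√62427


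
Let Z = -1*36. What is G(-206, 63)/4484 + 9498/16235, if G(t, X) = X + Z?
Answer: 43027377/72797740 ≈ 0.59105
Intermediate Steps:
Z = -36
G(t, X) = -36 + X (G(t, X) = X - 36 = -36 + X)
G(-206, 63)/4484 + 9498/16235 = (-36 + 63)/4484 + 9498/16235 = 27*(1/4484) + 9498*(1/16235) = 27/4484 + 9498/16235 = 43027377/72797740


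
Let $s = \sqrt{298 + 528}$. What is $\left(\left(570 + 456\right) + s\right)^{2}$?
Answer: $\left(1026 + \sqrt{826}\right)^{2} \approx 1.1125 \cdot 10^{6}$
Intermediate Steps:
$s = \sqrt{826} \approx 28.74$
$\left(\left(570 + 456\right) + s\right)^{2} = \left(\left(570 + 456\right) + \sqrt{826}\right)^{2} = \left(1026 + \sqrt{826}\right)^{2}$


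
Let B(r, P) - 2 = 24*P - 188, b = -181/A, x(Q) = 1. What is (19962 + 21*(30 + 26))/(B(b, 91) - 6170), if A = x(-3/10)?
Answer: -10569/2086 ≈ -5.0666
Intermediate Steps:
A = 1
b = -181 (b = -181/1 = -181*1 = -181)
B(r, P) = -186 + 24*P (B(r, P) = 2 + (24*P - 188) = 2 + (-188 + 24*P) = -186 + 24*P)
(19962 + 21*(30 + 26))/(B(b, 91) - 6170) = (19962 + 21*(30 + 26))/((-186 + 24*91) - 6170) = (19962 + 21*56)/((-186 + 2184) - 6170) = (19962 + 1176)/(1998 - 6170) = 21138/(-4172) = 21138*(-1/4172) = -10569/2086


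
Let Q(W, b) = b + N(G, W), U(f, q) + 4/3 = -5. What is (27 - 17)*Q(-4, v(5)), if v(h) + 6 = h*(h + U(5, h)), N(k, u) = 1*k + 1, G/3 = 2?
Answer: -170/3 ≈ -56.667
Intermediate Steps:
U(f, q) = -19/3 (U(f, q) = -4/3 - 5 = -19/3)
G = 6 (G = 3*2 = 6)
N(k, u) = 1 + k (N(k, u) = k + 1 = 1 + k)
v(h) = -6 + h*(-19/3 + h) (v(h) = -6 + h*(h - 19/3) = -6 + h*(-19/3 + h))
Q(W, b) = 7 + b (Q(W, b) = b + (1 + 6) = b + 7 = 7 + b)
(27 - 17)*Q(-4, v(5)) = (27 - 17)*(7 + (-6 + 5² - 19/3*5)) = 10*(7 + (-6 + 25 - 95/3)) = 10*(7 - 38/3) = 10*(-17/3) = -170/3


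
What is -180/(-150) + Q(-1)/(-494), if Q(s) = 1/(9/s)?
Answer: 26681/22230 ≈ 1.2002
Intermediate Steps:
Q(s) = s/9
-180/(-150) + Q(-1)/(-494) = -180/(-150) + ((⅑)*(-1))/(-494) = -180*(-1/150) - ⅑*(-1/494) = 6/5 + 1/4446 = 26681/22230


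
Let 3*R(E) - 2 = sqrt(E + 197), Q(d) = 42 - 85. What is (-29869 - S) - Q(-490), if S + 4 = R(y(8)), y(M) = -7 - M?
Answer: -89468/3 - sqrt(182)/3 ≈ -29827.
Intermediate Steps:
Q(d) = -43
R(E) = 2/3 + sqrt(197 + E)/3 (R(E) = 2/3 + sqrt(E + 197)/3 = 2/3 + sqrt(197 + E)/3)
S = -10/3 + sqrt(182)/3 (S = -4 + (2/3 + sqrt(197 + (-7 - 1*8))/3) = -4 + (2/3 + sqrt(197 + (-7 - 8))/3) = -4 + (2/3 + sqrt(197 - 15)/3) = -4 + (2/3 + sqrt(182)/3) = -10/3 + sqrt(182)/3 ≈ 1.1636)
(-29869 - S) - Q(-490) = (-29869 - (-10/3 + sqrt(182)/3)) - 1*(-43) = (-29869 + (10/3 - sqrt(182)/3)) + 43 = (-89597/3 - sqrt(182)/3) + 43 = -89468/3 - sqrt(182)/3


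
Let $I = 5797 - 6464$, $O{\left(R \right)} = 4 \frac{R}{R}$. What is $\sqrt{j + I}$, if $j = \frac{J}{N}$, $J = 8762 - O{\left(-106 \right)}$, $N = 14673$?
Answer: $\frac{i \sqrt{143474545509}}{14673} \approx 25.815 i$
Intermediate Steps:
$O{\left(R \right)} = 4$ ($O{\left(R \right)} = 4 \cdot 1 = 4$)
$J = 8758$ ($J = 8762 - 4 = 8758$)
$j = \frac{8758}{14673} \approx 0.59688$
$I = -667$ ($I = 5797 - 6464 = -667$)
$\sqrt{j + I} = \sqrt{\frac{8758}{14673} - 667} = \sqrt{- \frac{9778133}{14673}} = \frac{i \sqrt{143474545509}}{14673}$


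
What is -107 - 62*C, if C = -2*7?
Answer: 761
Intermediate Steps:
C = -14
-107 - 62*C = -107 - 62*(-14) = -107 + 868 = 761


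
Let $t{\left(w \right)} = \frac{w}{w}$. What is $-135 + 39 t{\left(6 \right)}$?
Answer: $-96$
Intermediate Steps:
$t{\left(w \right)} = 1$
$-135 + 39 t{\left(6 \right)} = -135 + 39 \cdot 1 = -135 + 39 = -96$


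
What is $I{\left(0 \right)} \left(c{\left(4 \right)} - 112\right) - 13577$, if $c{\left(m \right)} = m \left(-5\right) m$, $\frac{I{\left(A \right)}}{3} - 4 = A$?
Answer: $-15881$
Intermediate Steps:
$I{\left(A \right)} = 12 + 3 A$
$c{\left(m \right)} = - 5 m^{2}$ ($c{\left(m \right)} = - 5 m m = - 5 m^{2}$)
$I{\left(0 \right)} \left(c{\left(4 \right)} - 112\right) - 13577 = \left(12 + 3 \cdot 0\right) \left(- 5 \cdot 4^{2} - 112\right) - 13577 = \left(12 + 0\right) \left(\left(-5\right) 16 - 112\right) - 13577 = 12 \left(-80 - 112\right) - 13577 = 12 \left(-192\right) - 13577 = -2304 - 13577 = -15881$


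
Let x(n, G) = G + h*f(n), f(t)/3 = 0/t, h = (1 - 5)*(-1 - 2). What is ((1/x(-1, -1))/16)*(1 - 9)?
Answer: 1/2 ≈ 0.50000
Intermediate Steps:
h = 12 (h = -4*(-3) = 12)
f(t) = 0 (f(t) = 3*(0/t) = 3*0 = 0)
x(n, G) = G (x(n, G) = G + 12*0 = G + 0 = G)
((1/x(-1, -1))/16)*(1 - 9) = ((1/(-1))/16)*(1 - 9) = ((1*(-1))*(1/16))*(-8) = -1*1/16*(-8) = -1/16*(-8) = 1/2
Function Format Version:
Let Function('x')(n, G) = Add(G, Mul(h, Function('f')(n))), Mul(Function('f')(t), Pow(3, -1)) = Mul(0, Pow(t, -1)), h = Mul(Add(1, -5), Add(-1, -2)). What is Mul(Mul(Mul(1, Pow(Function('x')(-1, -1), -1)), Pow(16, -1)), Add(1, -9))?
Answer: Rational(1, 2) ≈ 0.50000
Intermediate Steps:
h = 12 (h = Mul(-4, -3) = 12)
Function('f')(t) = 0 (Function('f')(t) = Mul(3, Mul(0, Pow(t, -1))) = Mul(3, 0) = 0)
Function('x')(n, G) = G (Function('x')(n, G) = Add(G, Mul(12, 0)) = Add(G, 0) = G)
Mul(Mul(Mul(1, Pow(Function('x')(-1, -1), -1)), Pow(16, -1)), Add(1, -9)) = Mul(Mul(Mul(1, Pow(-1, -1)), Pow(16, -1)), Add(1, -9)) = Mul(Mul(Mul(1, -1), Rational(1, 16)), -8) = Mul(Mul(-1, Rational(1, 16)), -8) = Mul(Rational(-1, 16), -8) = Rational(1, 2)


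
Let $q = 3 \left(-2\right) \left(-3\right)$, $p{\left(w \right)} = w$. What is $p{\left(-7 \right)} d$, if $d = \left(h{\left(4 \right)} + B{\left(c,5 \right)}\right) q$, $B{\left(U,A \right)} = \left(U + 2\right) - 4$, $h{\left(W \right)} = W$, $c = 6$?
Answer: $-1008$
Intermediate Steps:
$B{\left(U,A \right)} = -2 + U$ ($B{\left(U,A \right)} = \left(2 + U\right) - 4 = -2 + U$)
$q = 18$ ($q = \left(-6\right) \left(-3\right) = 18$)
$d = 144$ ($d = \left(4 + \left(-2 + 6\right)\right) 18 = \left(4 + 4\right) 18 = 8 \cdot 18 = 144$)
$p{\left(-7 \right)} d = \left(-7\right) 144 = -1008$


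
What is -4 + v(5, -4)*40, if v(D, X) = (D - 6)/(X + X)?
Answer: 1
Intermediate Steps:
v(D, X) = (-6 + D)/(2*X) (v(D, X) = (-6 + D)/((2*X)) = (-6 + D)*(1/(2*X)) = (-6 + D)/(2*X))
-4 + v(5, -4)*40 = -4 + ((½)*(-6 + 5)/(-4))*40 = -4 + ((½)*(-¼)*(-1))*40 = -4 + (⅛)*40 = -4 + 5 = 1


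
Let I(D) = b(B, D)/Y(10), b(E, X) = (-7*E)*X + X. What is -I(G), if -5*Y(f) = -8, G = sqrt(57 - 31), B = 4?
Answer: 135*sqrt(26)/8 ≈ 86.046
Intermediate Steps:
b(E, X) = X - 7*E*X (b(E, X) = -7*E*X + X = X - 7*E*X)
G = sqrt(26) ≈ 5.0990
Y(f) = 8/5 (Y(f) = -1/5*(-8) = 8/5)
I(D) = -135*D/8 (I(D) = (D*(1 - 7*4))/(8/5) = (D*(1 - 28))*(5/8) = (D*(-27))*(5/8) = -27*D*(5/8) = -135*D/8)
-I(G) = -(-135)*sqrt(26)/8 = 135*sqrt(26)/8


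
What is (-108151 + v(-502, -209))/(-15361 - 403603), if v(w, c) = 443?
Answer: 26927/104741 ≈ 0.25708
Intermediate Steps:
(-108151 + v(-502, -209))/(-15361 - 403603) = (-108151 + 443)/(-15361 - 403603) = -107708/(-418964) = -107708*(-1/418964) = 26927/104741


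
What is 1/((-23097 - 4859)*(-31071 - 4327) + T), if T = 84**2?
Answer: 1/989593544 ≈ 1.0105e-9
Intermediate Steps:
T = 7056
1/((-23097 - 4859)*(-31071 - 4327) + T) = 1/((-23097 - 4859)*(-31071 - 4327) + 7056) = 1/(-27956*(-35398) + 7056) = 1/(989586488 + 7056) = 1/989593544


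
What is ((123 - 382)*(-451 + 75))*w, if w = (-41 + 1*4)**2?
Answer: 133318696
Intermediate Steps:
w = 1369 (w = (-41 + 4)**2 = (-37)**2 = 1369)
((123 - 382)*(-451 + 75))*w = ((123 - 382)*(-451 + 75))*1369 = -259*(-376)*1369 = 97384*1369 = 133318696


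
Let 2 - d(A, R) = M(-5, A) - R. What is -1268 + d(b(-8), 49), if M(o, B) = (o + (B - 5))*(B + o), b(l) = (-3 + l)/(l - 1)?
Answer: -101263/81 ≈ -1250.2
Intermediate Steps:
b(l) = (-3 + l)/(-1 + l)
M(o, B) = (B + o)*(-5 + B + o) (M(o, B) = (o + (-5 + B))*(B + o) = (-5 + B + o)*(B + o) = (B + o)*(-5 + B + o))
d(A, R) = -48 + R - A² + 15*A (d(A, R) = 2 - ((A² + (-5)² - 5*A - 5*(-5) + 2*A*(-5)) - R) = 2 - ((A² + 25 - 5*A + 25 - 10*A) - R) = 2 - ((50 + A² - 15*A) - R) = 2 - (50 + A² - R - 15*A) = 2 + (-50 + R - A² + 15*A) = -48 + R - A² + 15*A)
-1268 + d(b(-8), 49) = -1268 + (-48 + 49 - ((-3 - 8)/(-1 - 8))² + 15*((-3 - 8)/(-1 - 8))) = -1268 + (-48 + 49 - (-11/(-9))² + 15*(-11/(-9))) = -1268 + (-48 + 49 - (-⅑*(-11))² + 15*(-⅑*(-11))) = -1268 + (-48 + 49 - (11/9)² + 15*(11/9)) = -1268 + (-48 + 49 - 1*121/81 + 55/3) = -1268 + (-48 + 49 - 121/81 + 55/3) = -1268 + 1445/81 = -101263/81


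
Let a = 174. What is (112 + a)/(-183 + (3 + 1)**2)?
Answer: -286/167 ≈ -1.7126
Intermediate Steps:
(112 + a)/(-183 + (3 + 1)**2) = (112 + 174)/(-183 + (3 + 1)**2) = 286/(-183 + 4**2) = 286/(-183 + 16) = 286/(-167) = 286*(-1/167) = -286/167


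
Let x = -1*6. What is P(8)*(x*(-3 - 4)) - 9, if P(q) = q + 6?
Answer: 579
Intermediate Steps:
P(q) = 6 + q
x = -6
P(8)*(x*(-3 - 4)) - 9 = (6 + 8)*(-6*(-3 - 4)) - 9 = 14*(-6*(-7)) - 9 = 14*42 - 9 = 588 - 9 = 579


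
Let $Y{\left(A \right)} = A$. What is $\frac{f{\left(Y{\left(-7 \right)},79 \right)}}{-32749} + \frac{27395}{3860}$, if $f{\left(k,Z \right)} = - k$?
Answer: $\frac{179426367}{25282228} \approx 7.0969$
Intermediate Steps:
$\frac{f{\left(Y{\left(-7 \right)},79 \right)}}{-32749} + \frac{27395}{3860} = \frac{\left(-1\right) \left(-7\right)}{-32749} + \frac{27395}{3860} = 7 \left(- \frac{1}{32749}\right) + 27395 \cdot \frac{1}{3860} = - \frac{7}{32749} + \frac{5479}{772} = \frac{179426367}{25282228}$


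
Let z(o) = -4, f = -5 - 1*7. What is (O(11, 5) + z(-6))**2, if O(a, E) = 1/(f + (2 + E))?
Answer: 441/25 ≈ 17.640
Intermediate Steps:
f = -12 (f = -5 - 7 = -12)
O(a, E) = 1/(-10 + E) (O(a, E) = 1/(-12 + (2 + E)) = 1/(-10 + E))
(O(11, 5) + z(-6))**2 = (1/(-10 + 5) - 4)**2 = (1/(-5) - 4)**2 = (-1/5 - 4)**2 = (-21/5)**2 = 441/25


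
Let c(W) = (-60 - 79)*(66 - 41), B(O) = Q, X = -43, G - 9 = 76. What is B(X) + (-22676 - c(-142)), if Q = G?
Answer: -19116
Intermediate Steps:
G = 85 (G = 9 + 76 = 85)
Q = 85
B(O) = 85
c(W) = -3475 (c(W) = -139*25 = -3475)
B(X) + (-22676 - c(-142)) = 85 + (-22676 - 1*(-3475)) = 85 + (-22676 + 3475) = 85 - 19201 = -19116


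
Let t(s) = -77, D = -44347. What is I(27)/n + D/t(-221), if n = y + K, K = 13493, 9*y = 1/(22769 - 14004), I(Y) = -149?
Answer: 47201833587577/81958438562 ≈ 575.92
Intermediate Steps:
y = 1/78885 (y = 1/(9*(22769 - 14004)) = (1/9)/8765 = (1/9)*(1/8765) = 1/78885 ≈ 1.2677e-5)
n = 1064395306/78885 (n = 1/78885 + 13493 = 1064395306/78885 ≈ 13493.)
I(27)/n + D/t(-221) = -149/1064395306/78885 - 44347/(-77) = -149*78885/1064395306 - 44347*(-1/77) = -11753865/1064395306 + 44347/77 = 47201833587577/81958438562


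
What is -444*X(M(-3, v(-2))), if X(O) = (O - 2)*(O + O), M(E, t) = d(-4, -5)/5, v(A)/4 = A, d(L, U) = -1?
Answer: -9768/25 ≈ -390.72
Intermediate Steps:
v(A) = 4*A
M(E, t) = -1/5
X(O) = 2*O*(-2 + O) (X(O) = (-2 + O)*(2*O) = 2*O*(-2 + O))
-444*X(M(-3, v(-2))) = -888*(-1)*(-2 - 1/5)/5 = -888*(-1)*(-11)/(5*5) = -444*22/25 = -9768/25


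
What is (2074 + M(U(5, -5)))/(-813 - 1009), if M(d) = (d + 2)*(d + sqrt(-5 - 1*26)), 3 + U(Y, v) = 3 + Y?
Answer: -2109/1822 - 7*I*sqrt(31)/1822 ≈ -1.1575 - 0.021391*I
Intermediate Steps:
U(Y, v) = Y (U(Y, v) = -3 + (3 + Y) = Y)
M(d) = (2 + d)*(d + I*sqrt(31)) (M(d) = (2 + d)*(d + sqrt(-5 - 26)) = (2 + d)*(d + sqrt(-31)) = (2 + d)*(d + I*sqrt(31)))
(2074 + M(U(5, -5)))/(-813 - 1009) = (2074 + (5**2 + 2*5 + 2*I*sqrt(31) + I*5*sqrt(31)))/(-813 - 1009) = (2074 + (25 + 10 + 2*I*sqrt(31) + 5*I*sqrt(31)))/(-1822) = (2074 + (35 + 7*I*sqrt(31)))*(-1/1822) = (2109 + 7*I*sqrt(31))*(-1/1822) = -2109/1822 - 7*I*sqrt(31)/1822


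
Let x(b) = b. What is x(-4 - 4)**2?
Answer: 64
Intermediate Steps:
x(-4 - 4)**2 = (-4 - 4)**2 = (-8)**2 = 64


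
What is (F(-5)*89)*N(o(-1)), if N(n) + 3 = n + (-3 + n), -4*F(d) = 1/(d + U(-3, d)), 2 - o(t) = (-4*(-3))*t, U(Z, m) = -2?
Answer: 979/14 ≈ 69.929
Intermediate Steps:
o(t) = 2 - 12*t (o(t) = 2 - (-4*(-3))*t = 2 - 12*t)
F(d) = -1/(4*(-2 + d)) (F(d) = -1/(4*(d - 2)) = -1/(4*(-2 + d)))
N(n) = -6 + 2*n (N(n) = -3 + (n + (-3 + n)) = -3 + (-3 + 2*n) = -6 + 2*n)
(F(-5)*89)*N(o(-1)) = (-1/(-8 + 4*(-5))*89)*(-6 + 2*(2 - 12*(-1))) = (-1/(-8 - 20)*89)*(-6 + 2*(2 + 12)) = (-1/(-28)*89)*(-6 + 2*14) = (-1*(-1/28)*89)*(-6 + 28) = ((1/28)*89)*22 = (89/28)*22 = 979/14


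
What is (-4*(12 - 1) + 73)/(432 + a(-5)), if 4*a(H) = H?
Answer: 116/1723 ≈ 0.067324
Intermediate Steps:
a(H) = H/4
(-4*(12 - 1) + 73)/(432 + a(-5)) = (-4*(12 - 1) + 73)/(432 + (1/4)*(-5)) = (-4*11 + 73)/(432 - 5/4) = (-44 + 73)/(1723/4) = 29*(4/1723) = 116/1723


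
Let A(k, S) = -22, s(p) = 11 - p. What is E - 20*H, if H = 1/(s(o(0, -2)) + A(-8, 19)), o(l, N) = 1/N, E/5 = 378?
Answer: 39730/21 ≈ 1891.9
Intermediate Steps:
E = 1890 (E = 5*378 = 1890)
H = -2/21 (H = 1/((11 - 1/(-2)) - 22) = 1/((11 - 1*(-½)) - 22) = 1/((11 + ½) - 22) = 1/(23/2 - 22) = 1/(-21/2) = -2/21 ≈ -0.095238)
E - 20*H = 1890 - 20*(-2/21) = 1890 + 40/21 = 39730/21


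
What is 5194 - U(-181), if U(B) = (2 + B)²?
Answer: -26847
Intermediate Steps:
5194 - U(-181) = 5194 - (2 - 181)² = 5194 - 1*(-179)² = 5194 - 1*32041 = 5194 - 32041 = -26847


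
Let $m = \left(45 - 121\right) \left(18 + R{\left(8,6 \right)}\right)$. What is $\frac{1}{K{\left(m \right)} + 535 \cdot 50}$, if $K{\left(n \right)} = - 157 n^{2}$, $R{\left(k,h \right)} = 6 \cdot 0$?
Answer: $- \frac{1}{293786818} \approx -3.4038 \cdot 10^{-9}$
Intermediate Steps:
$R{\left(k,h \right)} = 0$
$m = -1368$ ($m = \left(45 - 121\right) \left(18 + 0\right) = \left(-76\right) 18 = -1368$)
$\frac{1}{K{\left(m \right)} + 535 \cdot 50} = \frac{1}{- 157 \left(-1368\right)^{2} + 535 \cdot 50} = \frac{1}{\left(-157\right) 1871424 + 26750} = \frac{1}{-293813568 + 26750} = \frac{1}{-293786818} = - \frac{1}{293786818}$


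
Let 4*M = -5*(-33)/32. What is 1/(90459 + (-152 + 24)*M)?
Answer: 1/90294 ≈ 1.1075e-5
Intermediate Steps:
M = 165/128 (M = (-5*(-33)/32)/4 = (165*(1/32))/4 = (¼)*(165/32) = 165/128 ≈ 1.2891)
1/(90459 + (-152 + 24)*M) = 1/(90459 + (-152 + 24)*(165/128)) = 1/(90459 - 128*165/128) = 1/(90459 - 165) = 1/90294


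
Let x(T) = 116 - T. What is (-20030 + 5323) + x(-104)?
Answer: -14487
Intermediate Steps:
(-20030 + 5323) + x(-104) = (-20030 + 5323) + (116 - 1*(-104)) = -14707 + (116 + 104) = -14707 + 220 = -14487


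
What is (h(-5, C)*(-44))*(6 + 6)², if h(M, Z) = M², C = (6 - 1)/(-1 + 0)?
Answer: -158400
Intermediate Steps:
C = -5 (C = 5/(-1) = 5*(-1) = -5)
(h(-5, C)*(-44))*(6 + 6)² = ((-5)²*(-44))*(6 + 6)² = (25*(-44))*12² = -1100*144 = -158400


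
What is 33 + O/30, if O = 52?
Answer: 521/15 ≈ 34.733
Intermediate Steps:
33 + O/30 = 33 + 52/30 = 33 + 52*(1/30) = 33 + 26/15 = 521/15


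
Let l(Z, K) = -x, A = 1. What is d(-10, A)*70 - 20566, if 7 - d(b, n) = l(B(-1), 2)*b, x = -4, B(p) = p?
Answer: -17276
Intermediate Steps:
l(Z, K) = 4 (l(Z, K) = -1*(-4) = 4)
d(b, n) = 7 - 4*b
d(-10, A)*70 - 20566 = (7 - 4*(-10))*70 - 20566 = (7 + 40)*70 - 20566 = 47*70 - 20566 = 3290 - 20566 = -17276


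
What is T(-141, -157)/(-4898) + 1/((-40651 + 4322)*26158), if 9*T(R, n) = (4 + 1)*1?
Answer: -1187878498/10472714828631 ≈ -0.00011343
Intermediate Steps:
T(R, n) = 5/9 (T(R, n) = ((4 + 1)*1)/9 = (5*1)/9 = (1/9)*5 = 5/9)
T(-141, -157)/(-4898) + 1/((-40651 + 4322)*26158) = (5/9)/(-4898) + 1/((-40651 + 4322)*26158) = (5/9)*(-1/4898) + (1/26158)/(-36329) = -5/44082 - 1/36329*1/26158 = -5/44082 - 1/950293982 = -1187878498/10472714828631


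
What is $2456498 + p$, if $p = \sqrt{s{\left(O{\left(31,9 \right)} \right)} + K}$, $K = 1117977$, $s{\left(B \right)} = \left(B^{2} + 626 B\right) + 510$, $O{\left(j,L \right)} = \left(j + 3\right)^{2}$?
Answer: $2456498 + \sqrt{3178479} \approx 2.4583 \cdot 10^{6}$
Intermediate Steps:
$O{\left(j,L \right)} = \left(3 + j\right)^{2}$
$s{\left(B \right)} = 510 + B^{2} + 626 B$
$p = \sqrt{3178479}$ ($p = \sqrt{\left(510 + \left(\left(3 + 31\right)^{2}\right)^{2} + 626 \left(3 + 31\right)^{2}\right) + 1117977} = \sqrt{\left(510 + \left(34^{2}\right)^{2} + 626 \cdot 34^{2}\right) + 1117977} = \sqrt{\left(510 + 1156^{2} + 626 \cdot 1156\right) + 1117977} = \sqrt{\left(510 + 1336336 + 723656\right) + 1117977} = \sqrt{2060502 + 1117977} = \sqrt{3178479} \approx 1782.8$)
$2456498 + p = 2456498 + \sqrt{3178479}$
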